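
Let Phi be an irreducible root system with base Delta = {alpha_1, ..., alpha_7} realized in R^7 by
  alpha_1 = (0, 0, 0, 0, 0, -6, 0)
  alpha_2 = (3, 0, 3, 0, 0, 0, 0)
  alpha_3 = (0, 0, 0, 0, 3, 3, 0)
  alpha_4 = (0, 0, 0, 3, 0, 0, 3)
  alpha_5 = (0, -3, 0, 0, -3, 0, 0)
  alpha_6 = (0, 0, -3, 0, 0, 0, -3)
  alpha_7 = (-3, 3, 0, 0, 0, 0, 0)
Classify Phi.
Compute the Cartan integers a_ij = 2(alpha_i, alpha_j)/(alpha_j, alpha_j); the resulting 7x7 Cartan matrix is
[[2, 0, -2, 0, 0, 0, 0], [0, 2, 0, 0, 0, -1, -1], [-1, 0, 2, 0, -1, 0, 0], [0, 0, 0, 2, 0, -1, 0], [0, 0, -1, 0, 2, 0, -1], [0, -1, 0, -1, 0, 2, 0], [0, -1, 0, 0, -1, 0, 2]].
The roots have two lengths (squared-length ratio 2:1); the short ones are alpha_{2,3,4,5,6,7}. The associated Dynkin diagram is a chain of 7 nodes with a double edge at one end; the terminal node there is the unique long simple root (C_7), so the type is C_7 (the algebra sp(14)).

C_7 (sp(14))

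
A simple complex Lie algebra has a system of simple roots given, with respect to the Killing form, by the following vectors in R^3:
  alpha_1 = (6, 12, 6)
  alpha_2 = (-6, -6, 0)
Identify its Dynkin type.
G_2

Compute the Cartan integers a_ij = 2(alpha_i, alpha_j)/(alpha_j, alpha_j); the resulting 2x2 Cartan matrix is
[[2, -3], [-1, 2]].
The roots have two lengths (squared-length ratio 3:1); the short ones are alpha_{2}. The associated Dynkin diagram is two nodes joined by a triple edge (G_2), so the type is G_2.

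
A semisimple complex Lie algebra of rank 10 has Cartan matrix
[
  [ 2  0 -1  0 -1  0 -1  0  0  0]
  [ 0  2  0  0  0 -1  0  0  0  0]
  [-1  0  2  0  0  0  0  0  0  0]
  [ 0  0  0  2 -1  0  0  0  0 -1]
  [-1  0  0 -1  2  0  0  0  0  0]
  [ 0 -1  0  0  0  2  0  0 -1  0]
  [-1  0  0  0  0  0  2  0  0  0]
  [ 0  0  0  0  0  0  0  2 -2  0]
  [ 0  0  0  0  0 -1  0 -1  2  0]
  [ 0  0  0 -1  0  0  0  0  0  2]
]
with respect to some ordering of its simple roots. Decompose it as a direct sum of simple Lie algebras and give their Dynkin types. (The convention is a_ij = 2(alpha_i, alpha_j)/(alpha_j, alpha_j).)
C4 + D6

The diagram associated to this matrix has two connected components: the simple roots {alpha_2, alpha_6, alpha_8, alpha_9} form a chain of 4 nodes with a double edge at one end; the terminal node there is the unique long simple root (C_4), and {alpha_1, alpha_3, alpha_4, alpha_5, alpha_7, alpha_10} form a chain of 4 nodes with a fork of two nodes at one end (D_6). A semisimple Lie algebra decomposes uniquely as the direct sum of simple ideals, one per connected component of its Dynkin diagram, so g ≅ C_4 ⊕ D_6 (dimension 36 + 66 = 102).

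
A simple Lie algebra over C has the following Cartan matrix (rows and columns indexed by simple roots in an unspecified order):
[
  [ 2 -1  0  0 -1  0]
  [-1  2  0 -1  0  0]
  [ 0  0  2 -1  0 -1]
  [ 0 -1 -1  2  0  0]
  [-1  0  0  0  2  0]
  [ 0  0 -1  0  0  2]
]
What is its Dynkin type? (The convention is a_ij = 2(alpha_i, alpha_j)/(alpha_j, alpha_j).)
The matrix has rank 6 with 2's on the diagonal. Reading the off-diagonal entries as Dynkin edges (a single edge where a_ij = a_ji = -1; a double or triple edge where a_ij * a_ji = 2 or 3), the diagram is a chain of 6 nodes with single edges (A_6). One simple-root ordering that puts it in standard form is (alpha_6, alpha_3, alpha_4, alpha_2, alpha_1, alpha_5). So the algebra is type A_6, i.e. sl(7).

A6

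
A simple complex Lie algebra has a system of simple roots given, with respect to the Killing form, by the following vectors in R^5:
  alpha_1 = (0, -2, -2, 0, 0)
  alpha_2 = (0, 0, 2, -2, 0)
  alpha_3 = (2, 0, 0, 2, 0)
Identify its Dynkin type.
type A_3

Compute the Cartan integers a_ij = 2(alpha_i, alpha_j)/(alpha_j, alpha_j); the resulting 3x3 Cartan matrix is
[[2, -1, 0], [-1, 2, -1], [0, -1, 2]].
All simple roots have the same length, so the diagram is simply laced. The associated Dynkin diagram is a chain of 3 nodes with single edges (A_3), so the type is A_3 (the algebra sl(4)).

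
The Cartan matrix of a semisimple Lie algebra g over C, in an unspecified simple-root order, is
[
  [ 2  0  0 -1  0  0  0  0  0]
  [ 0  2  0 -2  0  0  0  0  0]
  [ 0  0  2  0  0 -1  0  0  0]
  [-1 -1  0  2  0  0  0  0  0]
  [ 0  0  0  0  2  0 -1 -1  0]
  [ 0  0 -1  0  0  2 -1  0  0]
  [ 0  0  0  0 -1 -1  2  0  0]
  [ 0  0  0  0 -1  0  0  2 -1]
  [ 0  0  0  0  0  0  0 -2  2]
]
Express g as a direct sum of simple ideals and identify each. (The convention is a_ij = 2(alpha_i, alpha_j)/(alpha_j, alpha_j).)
The diagram associated to this matrix has two connected components: the simple roots {alpha_1, alpha_2, alpha_4} form a chain of 3 nodes with a double edge at one end; the terminal node there is the unique long simple root (C_3), and {alpha_3, alpha_5, alpha_6, alpha_7, alpha_8, alpha_9} form a chain of 6 nodes with a double edge at one end; the terminal node there is the unique long simple root (C_6). A semisimple Lie algebra decomposes uniquely as the direct sum of simple ideals, one per connected component of its Dynkin diagram, so g ≅ C_3 ⊕ C_6 (dimension 21 + 78 = 99).

type C_3 + type C_6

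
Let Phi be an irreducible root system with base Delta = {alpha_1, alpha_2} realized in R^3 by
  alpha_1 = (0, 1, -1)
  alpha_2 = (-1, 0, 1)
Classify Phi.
A_2 (sl(3))

Compute the Cartan integers a_ij = 2(alpha_i, alpha_j)/(alpha_j, alpha_j); the resulting 2x2 Cartan matrix is
[[2, -1], [-1, 2]].
All simple roots have the same length, so the diagram is simply laced. The associated Dynkin diagram is a chain of 2 nodes with single edges (A_2), so the type is A_2 (the algebra sl(3)).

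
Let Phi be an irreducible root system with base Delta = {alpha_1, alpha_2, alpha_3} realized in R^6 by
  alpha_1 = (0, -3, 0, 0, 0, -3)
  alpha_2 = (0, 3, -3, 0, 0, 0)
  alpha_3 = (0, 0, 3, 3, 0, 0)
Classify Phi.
A_3

Compute the Cartan integers a_ij = 2(alpha_i, alpha_j)/(alpha_j, alpha_j); the resulting 3x3 Cartan matrix is
[[2, -1, 0], [-1, 2, -1], [0, -1, 2]].
All simple roots have the same length, so the diagram is simply laced. The associated Dynkin diagram is a chain of 3 nodes with single edges (A_3), so the type is A_3 (the algebra sl(4)).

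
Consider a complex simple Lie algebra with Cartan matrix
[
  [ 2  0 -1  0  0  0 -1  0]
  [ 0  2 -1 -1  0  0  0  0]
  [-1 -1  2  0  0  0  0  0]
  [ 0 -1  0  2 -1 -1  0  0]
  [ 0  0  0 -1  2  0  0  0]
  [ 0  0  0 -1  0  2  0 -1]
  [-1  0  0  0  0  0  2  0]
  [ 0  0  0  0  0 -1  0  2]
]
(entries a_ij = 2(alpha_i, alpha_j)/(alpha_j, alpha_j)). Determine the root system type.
The matrix has rank 8 with 2's on the diagonal. Reading the off-diagonal entries as Dynkin edges (a single edge where a_ij = a_ji = -1; a double or triple edge where a_ij * a_ji = 2 or 3), the diagram is a chain of 7 nodes with one extra node attached to the third node from one end (E_8). One simple-root ordering that puts it in standard form is (alpha_8, alpha_5, alpha_6, alpha_4, alpha_2, alpha_3, alpha_1, alpha_7). So the algebra is type E_8.

type E_8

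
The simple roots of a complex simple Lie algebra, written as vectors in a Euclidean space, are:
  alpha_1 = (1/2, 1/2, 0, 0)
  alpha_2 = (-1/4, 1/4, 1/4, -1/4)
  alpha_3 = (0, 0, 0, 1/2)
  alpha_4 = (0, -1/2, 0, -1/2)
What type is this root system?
Compute the Cartan integers a_ij = 2(alpha_i, alpha_j)/(alpha_j, alpha_j); the resulting 4x4 Cartan matrix is
[[2, 0, 0, -1], [0, 2, -1, 0], [0, -1, 2, -1], [-1, 0, -2, 2]].
The roots have two lengths (squared-length ratio 2:1); the short ones are alpha_{2,3}. The associated Dynkin diagram is a chain of 4 nodes with a double edge between the middle two (F_4), so the type is F_4.

F4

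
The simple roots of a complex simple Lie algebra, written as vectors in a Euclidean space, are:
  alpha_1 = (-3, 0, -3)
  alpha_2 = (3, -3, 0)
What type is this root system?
A_2

Compute the Cartan integers a_ij = 2(alpha_i, alpha_j)/(alpha_j, alpha_j); the resulting 2x2 Cartan matrix is
[[2, -1], [-1, 2]].
All simple roots have the same length, so the diagram is simply laced. The associated Dynkin diagram is a chain of 2 nodes with single edges (A_2), so the type is A_2 (the algebra sl(3)).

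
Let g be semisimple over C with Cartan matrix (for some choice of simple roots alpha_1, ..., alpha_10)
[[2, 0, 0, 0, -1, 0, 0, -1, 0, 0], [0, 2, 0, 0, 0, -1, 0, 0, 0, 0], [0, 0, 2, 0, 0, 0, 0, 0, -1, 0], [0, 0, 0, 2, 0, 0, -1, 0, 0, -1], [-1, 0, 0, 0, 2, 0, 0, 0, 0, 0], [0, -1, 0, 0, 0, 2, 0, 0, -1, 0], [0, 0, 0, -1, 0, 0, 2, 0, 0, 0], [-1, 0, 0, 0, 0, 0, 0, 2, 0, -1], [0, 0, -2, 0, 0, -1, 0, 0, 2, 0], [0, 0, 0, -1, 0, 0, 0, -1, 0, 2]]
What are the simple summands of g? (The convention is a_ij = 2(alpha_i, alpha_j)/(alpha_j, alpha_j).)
The diagram associated to this matrix has two connected components: the simple roots {alpha_1, alpha_4, alpha_5, alpha_7, alpha_8, alpha_10} form a chain of 6 nodes with single edges (A_6), and {alpha_2, alpha_3, alpha_6, alpha_9} form a chain of 4 nodes with a double edge at one end; the terminal node there is the unique short simple root (B_4). A semisimple Lie algebra decomposes uniquely as the direct sum of simple ideals, one per connected component of its Dynkin diagram, so g ≅ A_6 ⊕ B_4 (dimension 48 + 36 = 84).

type A_6 + type B_4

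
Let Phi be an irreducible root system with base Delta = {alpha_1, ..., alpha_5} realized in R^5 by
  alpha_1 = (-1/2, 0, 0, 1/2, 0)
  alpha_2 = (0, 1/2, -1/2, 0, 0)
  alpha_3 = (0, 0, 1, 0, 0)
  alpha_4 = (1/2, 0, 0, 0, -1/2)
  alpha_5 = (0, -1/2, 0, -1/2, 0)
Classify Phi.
Compute the Cartan integers a_ij = 2(alpha_i, alpha_j)/(alpha_j, alpha_j); the resulting 5x5 Cartan matrix is
[[2, 0, 0, -1, -1], [0, 2, -1, 0, -1], [0, -2, 2, 0, 0], [-1, 0, 0, 2, 0], [-1, -1, 0, 0, 2]].
The roots have two lengths (squared-length ratio 2:1); the short ones are alpha_{1,2,4,5}. The associated Dynkin diagram is a chain of 5 nodes with a double edge at one end; the terminal node there is the unique long simple root (C_5), so the type is C_5 (the algebra sp(10)).

type C_5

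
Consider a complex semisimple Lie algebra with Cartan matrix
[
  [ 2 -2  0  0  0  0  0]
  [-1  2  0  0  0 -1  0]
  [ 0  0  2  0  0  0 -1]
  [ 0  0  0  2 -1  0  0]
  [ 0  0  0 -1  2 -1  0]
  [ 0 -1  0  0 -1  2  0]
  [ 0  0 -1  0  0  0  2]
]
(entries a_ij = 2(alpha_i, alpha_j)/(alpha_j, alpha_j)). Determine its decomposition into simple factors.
The diagram associated to this matrix has two connected components: the simple roots {alpha_3, alpha_7} form a chain of 2 nodes with single edges (A_2), and {alpha_1, alpha_2, alpha_4, alpha_5, alpha_6} form a chain of 5 nodes with a double edge at one end; the terminal node there is the unique long simple root (C_5). A semisimple Lie algebra decomposes uniquely as the direct sum of simple ideals, one per connected component of its Dynkin diagram, so g ≅ A_2 ⊕ C_5 (dimension 8 + 55 = 63).

A2 + C5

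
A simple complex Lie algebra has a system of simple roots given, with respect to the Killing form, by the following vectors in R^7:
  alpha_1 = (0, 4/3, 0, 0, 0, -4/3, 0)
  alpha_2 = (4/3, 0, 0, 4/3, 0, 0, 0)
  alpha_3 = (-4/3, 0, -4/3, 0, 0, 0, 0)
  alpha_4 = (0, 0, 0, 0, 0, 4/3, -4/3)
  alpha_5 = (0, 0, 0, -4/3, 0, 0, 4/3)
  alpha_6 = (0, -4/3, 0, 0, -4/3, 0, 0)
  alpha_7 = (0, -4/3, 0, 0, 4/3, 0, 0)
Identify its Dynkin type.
Compute the Cartan integers a_ij = 2(alpha_i, alpha_j)/(alpha_j, alpha_j); the resulting 7x7 Cartan matrix is
[[2, 0, 0, -1, 0, -1, -1], [0, 2, -1, 0, -1, 0, 0], [0, -1, 2, 0, 0, 0, 0], [-1, 0, 0, 2, -1, 0, 0], [0, -1, 0, -1, 2, 0, 0], [-1, 0, 0, 0, 0, 2, 0], [-1, 0, 0, 0, 0, 0, 2]].
All simple roots have the same length, so the diagram is simply laced. The associated Dynkin diagram is a chain of 5 nodes with a fork of two nodes at one end (D_7), so the type is D_7 (the algebra so(14)).

D_7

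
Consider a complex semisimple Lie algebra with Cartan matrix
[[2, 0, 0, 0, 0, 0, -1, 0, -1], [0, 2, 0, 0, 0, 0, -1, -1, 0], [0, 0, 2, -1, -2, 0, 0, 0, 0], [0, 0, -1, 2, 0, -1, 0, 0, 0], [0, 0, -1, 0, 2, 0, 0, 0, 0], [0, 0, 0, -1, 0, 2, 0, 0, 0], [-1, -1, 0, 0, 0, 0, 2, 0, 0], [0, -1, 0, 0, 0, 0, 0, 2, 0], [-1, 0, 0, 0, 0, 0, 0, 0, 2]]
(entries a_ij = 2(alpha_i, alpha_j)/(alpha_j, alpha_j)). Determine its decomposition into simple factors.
type A_5 ⊕ type B_4

The diagram associated to this matrix has two connected components: the simple roots {alpha_1, alpha_2, alpha_7, alpha_8, alpha_9} form a chain of 5 nodes with single edges (A_5), and {alpha_3, alpha_4, alpha_5, alpha_6} form a chain of 4 nodes with a double edge at one end; the terminal node there is the unique short simple root (B_4). A semisimple Lie algebra decomposes uniquely as the direct sum of simple ideals, one per connected component of its Dynkin diagram, so g ≅ A_5 ⊕ B_4 (dimension 35 + 36 = 71).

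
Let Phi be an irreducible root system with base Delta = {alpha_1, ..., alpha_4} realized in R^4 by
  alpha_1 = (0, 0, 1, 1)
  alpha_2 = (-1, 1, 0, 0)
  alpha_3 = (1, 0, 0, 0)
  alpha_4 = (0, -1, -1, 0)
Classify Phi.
type B_4

Compute the Cartan integers a_ij = 2(alpha_i, alpha_j)/(alpha_j, alpha_j); the resulting 4x4 Cartan matrix is
[[2, 0, 0, -1], [0, 2, -2, -1], [0, -1, 2, 0], [-1, -1, 0, 2]].
The roots have two lengths (squared-length ratio 2:1); the short ones are alpha_{3}. The associated Dynkin diagram is a chain of 4 nodes with a double edge at one end; the terminal node there is the unique short simple root (B_4), so the type is B_4 (the algebra so(9)).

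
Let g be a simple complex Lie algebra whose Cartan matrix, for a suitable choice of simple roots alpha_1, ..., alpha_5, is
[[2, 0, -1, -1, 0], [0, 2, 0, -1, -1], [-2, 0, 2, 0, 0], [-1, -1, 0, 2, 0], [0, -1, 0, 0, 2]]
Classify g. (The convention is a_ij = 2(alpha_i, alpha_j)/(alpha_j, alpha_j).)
The matrix has rank 5 with 2's on the diagonal. Reading the off-diagonal entries as Dynkin edges (a single edge where a_ij = a_ji = -1; a double or triple edge where a_ij * a_ji = 2 or 3), the diagram is a chain of 5 nodes with a double edge at one end; the terminal node there is the unique long simple root (C_5). One simple-root ordering that puts it in standard form is (alpha_5, alpha_2, alpha_4, alpha_1, alpha_3). So the algebra is type C_5, i.e. sp(10).

C5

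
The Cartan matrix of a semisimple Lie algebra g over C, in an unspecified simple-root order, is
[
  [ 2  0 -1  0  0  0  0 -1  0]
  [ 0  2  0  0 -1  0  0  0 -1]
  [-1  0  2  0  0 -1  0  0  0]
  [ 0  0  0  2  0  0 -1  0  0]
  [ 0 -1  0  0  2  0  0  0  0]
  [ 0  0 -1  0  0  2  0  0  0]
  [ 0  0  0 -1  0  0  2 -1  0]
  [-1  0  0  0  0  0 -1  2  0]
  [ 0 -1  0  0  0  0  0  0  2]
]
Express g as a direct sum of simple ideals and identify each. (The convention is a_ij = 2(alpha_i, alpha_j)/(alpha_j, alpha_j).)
The diagram associated to this matrix has two connected components: the simple roots {alpha_2, alpha_5, alpha_9} form a chain of 3 nodes with single edges (A_3), and {alpha_1, alpha_3, alpha_4, alpha_6, alpha_7, alpha_8} form a chain of 6 nodes with single edges (A_6). A semisimple Lie algebra decomposes uniquely as the direct sum of simple ideals, one per connected component of its Dynkin diagram, so g ≅ A_3 ⊕ A_6 (dimension 15 + 48 = 63).

A_3 (sl(4)) ⊕ A_6 (sl(7))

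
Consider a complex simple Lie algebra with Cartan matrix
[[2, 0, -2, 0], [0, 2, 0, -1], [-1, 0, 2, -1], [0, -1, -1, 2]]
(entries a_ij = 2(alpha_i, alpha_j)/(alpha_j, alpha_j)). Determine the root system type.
The matrix has rank 4 with 2's on the diagonal. Reading the off-diagonal entries as Dynkin edges (a single edge where a_ij = a_ji = -1; a double or triple edge where a_ij * a_ji = 2 or 3), the diagram is a chain of 4 nodes with a double edge at one end; the terminal node there is the unique long simple root (C_4). One simple-root ordering that puts it in standard form is (alpha_2, alpha_4, alpha_3, alpha_1). So the algebra is type C_4, i.e. sp(8).

C4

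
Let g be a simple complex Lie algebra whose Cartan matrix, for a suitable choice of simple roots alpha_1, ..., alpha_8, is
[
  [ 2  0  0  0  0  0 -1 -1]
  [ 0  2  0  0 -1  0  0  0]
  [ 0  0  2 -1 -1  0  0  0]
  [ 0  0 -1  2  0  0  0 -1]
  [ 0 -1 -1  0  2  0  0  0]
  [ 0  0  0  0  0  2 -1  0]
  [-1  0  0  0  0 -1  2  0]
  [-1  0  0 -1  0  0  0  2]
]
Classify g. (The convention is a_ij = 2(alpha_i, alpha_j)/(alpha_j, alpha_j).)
The matrix has rank 8 with 2's on the diagonal. Reading the off-diagonal entries as Dynkin edges (a single edge where a_ij = a_ji = -1; a double or triple edge where a_ij * a_ji = 2 or 3), the diagram is a chain of 8 nodes with single edges (A_8). One simple-root ordering that puts it in standard form is (alpha_2, alpha_5, alpha_3, alpha_4, alpha_8, alpha_1, alpha_7, alpha_6). So the algebra is type A_8, i.e. sl(9).

A_8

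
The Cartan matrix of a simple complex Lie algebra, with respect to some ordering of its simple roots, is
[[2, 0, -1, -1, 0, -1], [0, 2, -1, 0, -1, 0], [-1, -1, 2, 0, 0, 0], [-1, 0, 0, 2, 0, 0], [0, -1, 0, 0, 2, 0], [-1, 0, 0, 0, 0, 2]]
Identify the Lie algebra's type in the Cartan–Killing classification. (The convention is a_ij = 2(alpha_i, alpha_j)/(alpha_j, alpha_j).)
The matrix has rank 6 with 2's on the diagonal. Reading the off-diagonal entries as Dynkin edges (a single edge where a_ij = a_ji = -1; a double or triple edge where a_ij * a_ji = 2 or 3), the diagram is a chain of 4 nodes with a fork of two nodes at one end (D_6). One simple-root ordering that puts it in standard form is (alpha_5, alpha_2, alpha_3, alpha_1, alpha_6, alpha_4). So the algebra is type D_6, i.e. so(12).

D6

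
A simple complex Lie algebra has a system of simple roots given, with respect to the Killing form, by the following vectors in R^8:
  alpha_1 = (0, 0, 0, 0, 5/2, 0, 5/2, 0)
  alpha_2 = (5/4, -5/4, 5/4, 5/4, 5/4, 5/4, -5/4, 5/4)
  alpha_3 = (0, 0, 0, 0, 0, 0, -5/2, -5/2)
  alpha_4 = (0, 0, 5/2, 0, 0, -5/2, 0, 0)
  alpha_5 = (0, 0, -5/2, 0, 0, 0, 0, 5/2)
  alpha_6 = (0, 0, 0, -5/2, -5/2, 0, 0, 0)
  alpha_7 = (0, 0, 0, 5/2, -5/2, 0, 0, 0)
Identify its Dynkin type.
Compute the Cartan integers a_ij = 2(alpha_i, alpha_j)/(alpha_j, alpha_j); the resulting 7x7 Cartan matrix is
[[2, 0, -1, 0, 0, -1, -1], [0, 2, 0, 0, 0, -1, 0], [-1, 0, 2, 0, -1, 0, 0], [0, 0, 0, 2, -1, 0, 0], [0, 0, -1, -1, 2, 0, 0], [-1, -1, 0, 0, 0, 2, 0], [-1, 0, 0, 0, 0, 0, 2]].
All simple roots have the same length, so the diagram is simply laced. The associated Dynkin diagram is a chain of 6 nodes with one extra node attached to the third node from one end (E_7), so the type is E_7.

type E_7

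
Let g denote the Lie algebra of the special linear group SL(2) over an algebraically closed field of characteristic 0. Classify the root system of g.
A1

This is sl(2), which has dimension 2^2 - 1 = 3 and rank 2 - 1 = 1 (a Cartan subalgebra is the diagonal traceless matrices). In the classification of classical Lie algebras, the special linear algebra sl(n+1) has type A_n; here n = 1, so the Dynkin diagram is a chain of 1 nodes with single edges (A_1). Hence the type is A_1.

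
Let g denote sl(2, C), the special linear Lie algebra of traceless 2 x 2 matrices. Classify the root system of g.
type A_1

This is sl(2), which has dimension 2^2 - 1 = 3 and rank 2 - 1 = 1 (a Cartan subalgebra is the diagonal traceless matrices). In the classification of classical Lie algebras, the special linear algebra sl(n+1) has type A_n; here n = 1, so the Dynkin diagram is a chain of 1 nodes with single edges (A_1). Hence the type is A_1.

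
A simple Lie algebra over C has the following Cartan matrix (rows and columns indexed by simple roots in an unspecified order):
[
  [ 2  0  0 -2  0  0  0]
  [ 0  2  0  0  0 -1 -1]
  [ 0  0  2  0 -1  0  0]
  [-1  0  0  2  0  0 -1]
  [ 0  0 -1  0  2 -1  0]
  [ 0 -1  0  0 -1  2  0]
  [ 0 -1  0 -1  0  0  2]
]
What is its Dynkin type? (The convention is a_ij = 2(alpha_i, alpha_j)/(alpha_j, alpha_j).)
C_7

The matrix has rank 7 with 2's on the diagonal. Reading the off-diagonal entries as Dynkin edges (a single edge where a_ij = a_ji = -1; a double or triple edge where a_ij * a_ji = 2 or 3), the diagram is a chain of 7 nodes with a double edge at one end; the terminal node there is the unique long simple root (C_7). One simple-root ordering that puts it in standard form is (alpha_3, alpha_5, alpha_6, alpha_2, alpha_7, alpha_4, alpha_1). So the algebra is type C_7, i.e. sp(14).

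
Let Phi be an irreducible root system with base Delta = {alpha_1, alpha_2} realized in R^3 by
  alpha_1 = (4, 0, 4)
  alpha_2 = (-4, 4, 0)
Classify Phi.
Compute the Cartan integers a_ij = 2(alpha_i, alpha_j)/(alpha_j, alpha_j); the resulting 2x2 Cartan matrix is
[[2, -1], [-1, 2]].
All simple roots have the same length, so the diagram is simply laced. The associated Dynkin diagram is a chain of 2 nodes with single edges (A_2), so the type is A_2 (the algebra sl(3)).

A2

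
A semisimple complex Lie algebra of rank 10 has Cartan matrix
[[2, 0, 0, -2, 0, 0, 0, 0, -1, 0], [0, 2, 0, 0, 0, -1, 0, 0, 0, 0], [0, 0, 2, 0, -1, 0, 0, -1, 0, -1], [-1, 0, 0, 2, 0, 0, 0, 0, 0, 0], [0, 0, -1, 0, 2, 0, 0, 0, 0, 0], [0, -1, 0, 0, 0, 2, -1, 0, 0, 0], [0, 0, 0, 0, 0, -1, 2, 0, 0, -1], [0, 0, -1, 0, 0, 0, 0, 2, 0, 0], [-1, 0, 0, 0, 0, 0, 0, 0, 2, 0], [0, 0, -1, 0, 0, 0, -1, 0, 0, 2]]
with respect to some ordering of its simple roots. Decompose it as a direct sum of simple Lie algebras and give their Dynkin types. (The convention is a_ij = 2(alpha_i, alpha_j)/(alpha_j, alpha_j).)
The diagram associated to this matrix has two connected components: the simple roots {alpha_1, alpha_4, alpha_9} form a chain of 3 nodes with a double edge at one end; the terminal node there is the unique short simple root (B_3), and {alpha_2, alpha_3, alpha_5, alpha_6, alpha_7, alpha_8, alpha_10} form a chain of 5 nodes with a fork of two nodes at one end (D_7). A semisimple Lie algebra decomposes uniquely as the direct sum of simple ideals, one per connected component of its Dynkin diagram, so g ≅ B_3 ⊕ D_7 (dimension 21 + 91 = 112).

B_3 ⊕ D_7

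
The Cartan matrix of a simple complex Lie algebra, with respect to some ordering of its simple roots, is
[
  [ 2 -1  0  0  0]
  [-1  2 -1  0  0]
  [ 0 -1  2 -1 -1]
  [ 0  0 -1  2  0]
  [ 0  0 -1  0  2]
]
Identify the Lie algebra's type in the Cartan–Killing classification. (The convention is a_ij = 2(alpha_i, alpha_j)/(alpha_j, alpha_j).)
The matrix has rank 5 with 2's on the diagonal. Reading the off-diagonal entries as Dynkin edges (a single edge where a_ij = a_ji = -1; a double or triple edge where a_ij * a_ji = 2 or 3), the diagram is a chain of 3 nodes with a fork of two nodes at one end (D_5). One simple-root ordering that puts it in standard form is (alpha_1, alpha_2, alpha_3, alpha_4, alpha_5). So the algebra is type D_5, i.e. so(10).

D_5 (so(10))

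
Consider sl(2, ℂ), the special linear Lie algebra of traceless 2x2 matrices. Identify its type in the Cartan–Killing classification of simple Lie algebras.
This is sl(2), which has dimension 2^2 - 1 = 3 and rank 2 - 1 = 1 (a Cartan subalgebra is the diagonal traceless matrices). In the classification of classical Lie algebras, the special linear algebra sl(n+1) has type A_n; here n = 1, so the Dynkin diagram is a chain of 1 nodes with single edges (A_1). Hence the type is A_1.

A_1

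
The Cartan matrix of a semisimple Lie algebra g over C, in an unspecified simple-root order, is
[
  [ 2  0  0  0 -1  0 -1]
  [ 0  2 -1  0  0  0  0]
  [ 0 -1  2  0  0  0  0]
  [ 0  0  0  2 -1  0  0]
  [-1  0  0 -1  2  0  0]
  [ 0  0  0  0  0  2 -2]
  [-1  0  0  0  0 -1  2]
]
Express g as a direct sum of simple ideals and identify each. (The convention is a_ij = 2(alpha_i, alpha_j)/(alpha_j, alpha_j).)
The diagram associated to this matrix has two connected components: the simple roots {alpha_2, alpha_3} form a chain of 2 nodes with single edges (A_2), and {alpha_1, alpha_4, alpha_5, alpha_6, alpha_7} form a chain of 5 nodes with a double edge at one end; the terminal node there is the unique long simple root (C_5). A semisimple Lie algebra decomposes uniquely as the direct sum of simple ideals, one per connected component of its Dynkin diagram, so g ≅ A_2 ⊕ C_5 (dimension 8 + 55 = 63).

A_2 + C_5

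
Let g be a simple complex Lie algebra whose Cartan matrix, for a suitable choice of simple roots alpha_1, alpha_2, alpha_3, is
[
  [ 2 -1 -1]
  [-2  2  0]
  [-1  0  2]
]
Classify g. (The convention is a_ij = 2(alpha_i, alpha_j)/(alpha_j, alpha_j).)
The matrix has rank 3 with 2's on the diagonal. Reading the off-diagonal entries as Dynkin edges (a single edge where a_ij = a_ji = -1; a double or triple edge where a_ij * a_ji = 2 or 3), the diagram is a chain of 3 nodes with a double edge at one end; the terminal node there is the unique long simple root (C_3). One simple-root ordering that puts it in standard form is (alpha_3, alpha_1, alpha_2). So the algebra is type C_3, i.e. sp(6).

C_3 (sp(6))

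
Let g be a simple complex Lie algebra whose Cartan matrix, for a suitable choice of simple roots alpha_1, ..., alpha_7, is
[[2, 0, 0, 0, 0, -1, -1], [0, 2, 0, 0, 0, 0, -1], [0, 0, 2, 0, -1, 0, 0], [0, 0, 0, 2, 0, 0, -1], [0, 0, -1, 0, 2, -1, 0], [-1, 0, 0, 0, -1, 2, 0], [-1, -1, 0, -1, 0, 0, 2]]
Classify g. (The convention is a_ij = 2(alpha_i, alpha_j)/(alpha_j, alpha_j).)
The matrix has rank 7 with 2's on the diagonal. Reading the off-diagonal entries as Dynkin edges (a single edge where a_ij = a_ji = -1; a double or triple edge where a_ij * a_ji = 2 or 3), the diagram is a chain of 5 nodes with a fork of two nodes at one end (D_7). One simple-root ordering that puts it in standard form is (alpha_3, alpha_5, alpha_6, alpha_1, alpha_7, alpha_2, alpha_4). So the algebra is type D_7, i.e. so(14).

D7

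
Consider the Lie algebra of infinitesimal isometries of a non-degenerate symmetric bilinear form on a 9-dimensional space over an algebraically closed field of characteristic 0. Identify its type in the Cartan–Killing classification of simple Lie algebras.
This is so(9) with 9 odd, which has dimension 9(9-1)/2 = 36 and rank (9-1)/2 = 4. In the classification of classical Lie algebras, the orthogonal algebra so(2n+1) in an odd number of variables has type B_n; here n = 4, so the Dynkin diagram is a chain of 4 nodes with a double edge at one end; the terminal node there is the unique short simple root (B_4). Hence the type is B_4.

type B_4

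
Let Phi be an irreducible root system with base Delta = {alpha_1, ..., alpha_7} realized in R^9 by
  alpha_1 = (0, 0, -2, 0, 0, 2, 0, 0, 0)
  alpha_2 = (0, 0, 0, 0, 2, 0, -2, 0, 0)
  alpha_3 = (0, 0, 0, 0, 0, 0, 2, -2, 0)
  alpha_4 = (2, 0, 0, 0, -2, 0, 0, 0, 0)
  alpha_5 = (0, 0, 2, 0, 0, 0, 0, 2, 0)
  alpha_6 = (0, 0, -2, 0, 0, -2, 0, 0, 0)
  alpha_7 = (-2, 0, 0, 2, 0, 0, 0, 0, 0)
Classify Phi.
Compute the Cartan integers a_ij = 2(alpha_i, alpha_j)/(alpha_j, alpha_j); the resulting 7x7 Cartan matrix is
[[2, 0, 0, 0, -1, 0, 0], [0, 2, -1, -1, 0, 0, 0], [0, -1, 2, 0, -1, 0, 0], [0, -1, 0, 2, 0, 0, -1], [-1, 0, -1, 0, 2, -1, 0], [0, 0, 0, 0, -1, 2, 0], [0, 0, 0, -1, 0, 0, 2]].
All simple roots have the same length, so the diagram is simply laced. The associated Dynkin diagram is a chain of 5 nodes with a fork of two nodes at one end (D_7), so the type is D_7 (the algebra so(14)).

D7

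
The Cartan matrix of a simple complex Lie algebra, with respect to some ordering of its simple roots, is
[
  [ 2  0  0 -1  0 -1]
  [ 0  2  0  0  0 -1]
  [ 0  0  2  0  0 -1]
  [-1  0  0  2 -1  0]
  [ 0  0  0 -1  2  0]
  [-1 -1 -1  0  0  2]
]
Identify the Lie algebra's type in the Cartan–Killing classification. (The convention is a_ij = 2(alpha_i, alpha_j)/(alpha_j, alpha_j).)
The matrix has rank 6 with 2's on the diagonal. Reading the off-diagonal entries as Dynkin edges (a single edge where a_ij = a_ji = -1; a double or triple edge where a_ij * a_ji = 2 or 3), the diagram is a chain of 4 nodes with a fork of two nodes at one end (D_6). One simple-root ordering that puts it in standard form is (alpha_5, alpha_4, alpha_1, alpha_6, alpha_2, alpha_3). So the algebra is type D_6, i.e. so(12).

type D_6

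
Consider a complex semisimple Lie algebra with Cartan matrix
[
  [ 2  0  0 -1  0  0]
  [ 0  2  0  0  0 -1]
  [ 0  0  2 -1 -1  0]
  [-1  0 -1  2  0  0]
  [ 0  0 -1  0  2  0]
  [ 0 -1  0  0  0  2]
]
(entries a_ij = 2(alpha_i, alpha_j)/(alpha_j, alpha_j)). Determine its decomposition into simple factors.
The diagram associated to this matrix has two connected components: the simple roots {alpha_2, alpha_6} form a chain of 2 nodes with single edges (A_2), and {alpha_1, alpha_3, alpha_4, alpha_5} form a chain of 4 nodes with single edges (A_4). A semisimple Lie algebra decomposes uniquely as the direct sum of simple ideals, one per connected component of its Dynkin diagram, so g ≅ A_2 ⊕ A_4 (dimension 8 + 24 = 32).

A2 ⊕ A4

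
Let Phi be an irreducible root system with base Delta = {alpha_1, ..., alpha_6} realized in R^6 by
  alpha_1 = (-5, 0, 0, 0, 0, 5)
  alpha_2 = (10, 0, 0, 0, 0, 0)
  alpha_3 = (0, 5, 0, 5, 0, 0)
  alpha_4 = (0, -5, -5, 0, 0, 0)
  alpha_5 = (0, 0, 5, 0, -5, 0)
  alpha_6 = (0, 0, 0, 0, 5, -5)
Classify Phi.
type C_6

Compute the Cartan integers a_ij = 2(alpha_i, alpha_j)/(alpha_j, alpha_j); the resulting 6x6 Cartan matrix is
[[2, -1, 0, 0, 0, -1], [-2, 2, 0, 0, 0, 0], [0, 0, 2, -1, 0, 0], [0, 0, -1, 2, -1, 0], [0, 0, 0, -1, 2, -1], [-1, 0, 0, 0, -1, 2]].
The roots have two lengths (squared-length ratio 2:1); the short ones are alpha_{1,3,4,5,6}. The associated Dynkin diagram is a chain of 6 nodes with a double edge at one end; the terminal node there is the unique long simple root (C_6), so the type is C_6 (the algebra sp(12)).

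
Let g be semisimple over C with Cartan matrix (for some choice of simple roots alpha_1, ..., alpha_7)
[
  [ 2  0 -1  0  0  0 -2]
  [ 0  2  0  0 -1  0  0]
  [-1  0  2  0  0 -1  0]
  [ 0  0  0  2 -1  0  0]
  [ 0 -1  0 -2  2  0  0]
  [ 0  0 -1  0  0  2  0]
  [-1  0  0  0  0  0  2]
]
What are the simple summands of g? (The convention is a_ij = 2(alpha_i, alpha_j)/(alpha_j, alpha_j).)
The diagram associated to this matrix has two connected components: the simple roots {alpha_2, alpha_4, alpha_5} form a chain of 3 nodes with a double edge at one end; the terminal node there is the unique short simple root (B_3), and {alpha_1, alpha_3, alpha_6, alpha_7} form a chain of 4 nodes with a double edge at one end; the terminal node there is the unique short simple root (B_4). A semisimple Lie algebra decomposes uniquely as the direct sum of simple ideals, one per connected component of its Dynkin diagram, so g ≅ B_3 ⊕ B_4 (dimension 21 + 36 = 57).

B_3 + B_4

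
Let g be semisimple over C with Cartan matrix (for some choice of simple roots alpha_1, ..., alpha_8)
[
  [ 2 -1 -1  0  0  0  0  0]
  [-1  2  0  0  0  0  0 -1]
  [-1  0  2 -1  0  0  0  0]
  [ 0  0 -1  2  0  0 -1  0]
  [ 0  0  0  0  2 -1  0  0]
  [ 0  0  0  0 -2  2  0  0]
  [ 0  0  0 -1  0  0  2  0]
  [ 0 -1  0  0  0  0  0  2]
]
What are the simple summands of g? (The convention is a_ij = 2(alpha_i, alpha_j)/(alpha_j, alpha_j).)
A6 + B2

The diagram associated to this matrix has two connected components: the simple roots {alpha_1, alpha_2, alpha_3, alpha_4, alpha_7, alpha_8} form a chain of 6 nodes with single edges (A_6), and {alpha_5, alpha_6} form a chain of 2 nodes with a double edge at one end; the terminal node there is the unique short simple root (B_2). A semisimple Lie algebra decomposes uniquely as the direct sum of simple ideals, one per connected component of its Dynkin diagram, so g ≅ A_6 ⊕ B_2 (dimension 48 + 10 = 58).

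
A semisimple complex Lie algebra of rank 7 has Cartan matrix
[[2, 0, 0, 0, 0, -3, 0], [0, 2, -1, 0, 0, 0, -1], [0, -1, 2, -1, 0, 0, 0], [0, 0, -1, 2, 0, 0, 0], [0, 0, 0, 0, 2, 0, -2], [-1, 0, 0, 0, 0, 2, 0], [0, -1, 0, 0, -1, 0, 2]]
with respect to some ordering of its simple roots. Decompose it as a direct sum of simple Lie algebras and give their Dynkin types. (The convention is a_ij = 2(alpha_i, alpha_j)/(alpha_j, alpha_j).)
C_5 ⊕ G_2

The diagram associated to this matrix has two connected components: the simple roots {alpha_2, alpha_3, alpha_4, alpha_5, alpha_7} form a chain of 5 nodes with a double edge at one end; the terminal node there is the unique long simple root (C_5), and {alpha_1, alpha_6} form two nodes joined by a triple edge (G_2). A semisimple Lie algebra decomposes uniquely as the direct sum of simple ideals, one per connected component of its Dynkin diagram, so g ≅ C_5 ⊕ G_2 (dimension 55 + 14 = 69).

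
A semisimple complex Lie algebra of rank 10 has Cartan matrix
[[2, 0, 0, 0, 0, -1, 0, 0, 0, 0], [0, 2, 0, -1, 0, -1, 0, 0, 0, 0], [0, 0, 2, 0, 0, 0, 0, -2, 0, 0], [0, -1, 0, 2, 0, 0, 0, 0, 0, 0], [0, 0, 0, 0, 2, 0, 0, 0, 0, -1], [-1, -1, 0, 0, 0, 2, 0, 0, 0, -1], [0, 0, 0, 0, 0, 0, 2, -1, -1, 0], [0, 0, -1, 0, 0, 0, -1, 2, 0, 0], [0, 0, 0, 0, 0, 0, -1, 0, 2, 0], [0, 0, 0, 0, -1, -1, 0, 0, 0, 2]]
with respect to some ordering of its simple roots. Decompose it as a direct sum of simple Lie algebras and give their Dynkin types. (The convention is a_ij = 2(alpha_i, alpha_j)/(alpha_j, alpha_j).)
C_4 (sp(8)) + E_6

The diagram associated to this matrix has two connected components: the simple roots {alpha_3, alpha_7, alpha_8, alpha_9} form a chain of 4 nodes with a double edge at one end; the terminal node there is the unique long simple root (C_4), and {alpha_1, alpha_2, alpha_4, alpha_5, alpha_6, alpha_10} form a chain of 5 nodes with one extra node attached to the third node from one end (E_6). A semisimple Lie algebra decomposes uniquely as the direct sum of simple ideals, one per connected component of its Dynkin diagram, so g ≅ C_4 ⊕ E_6 (dimension 36 + 78 = 114).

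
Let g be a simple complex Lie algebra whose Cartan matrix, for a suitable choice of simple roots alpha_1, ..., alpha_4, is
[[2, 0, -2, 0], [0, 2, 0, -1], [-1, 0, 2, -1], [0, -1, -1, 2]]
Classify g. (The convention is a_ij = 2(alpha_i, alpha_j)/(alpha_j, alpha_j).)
C_4 (sp(8))

The matrix has rank 4 with 2's on the diagonal. Reading the off-diagonal entries as Dynkin edges (a single edge where a_ij = a_ji = -1; a double or triple edge where a_ij * a_ji = 2 or 3), the diagram is a chain of 4 nodes with a double edge at one end; the terminal node there is the unique long simple root (C_4). One simple-root ordering that puts it in standard form is (alpha_2, alpha_4, alpha_3, alpha_1). So the algebra is type C_4, i.e. sp(8).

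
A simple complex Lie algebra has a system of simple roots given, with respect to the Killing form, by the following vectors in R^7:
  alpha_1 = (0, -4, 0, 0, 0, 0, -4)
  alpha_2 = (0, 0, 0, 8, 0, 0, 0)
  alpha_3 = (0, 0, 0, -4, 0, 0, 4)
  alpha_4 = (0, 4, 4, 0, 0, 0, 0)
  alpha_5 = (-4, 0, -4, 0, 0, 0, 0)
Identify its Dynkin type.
Compute the Cartan integers a_ij = 2(alpha_i, alpha_j)/(alpha_j, alpha_j); the resulting 5x5 Cartan matrix is
[[2, 0, -1, -1, 0], [0, 2, -2, 0, 0], [-1, -1, 2, 0, 0], [-1, 0, 0, 2, -1], [0, 0, 0, -1, 2]].
The roots have two lengths (squared-length ratio 2:1); the short ones are alpha_{1,3,4,5}. The associated Dynkin diagram is a chain of 5 nodes with a double edge at one end; the terminal node there is the unique long simple root (C_5), so the type is C_5 (the algebra sp(10)).

C_5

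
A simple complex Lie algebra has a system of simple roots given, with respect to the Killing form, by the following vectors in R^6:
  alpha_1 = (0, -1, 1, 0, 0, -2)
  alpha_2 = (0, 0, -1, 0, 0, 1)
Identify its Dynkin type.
Compute the Cartan integers a_ij = 2(alpha_i, alpha_j)/(alpha_j, alpha_j); the resulting 2x2 Cartan matrix is
[[2, -3], [-1, 2]].
The roots have two lengths (squared-length ratio 3:1); the short ones are alpha_{2}. The associated Dynkin diagram is two nodes joined by a triple edge (G_2), so the type is G_2.

G_2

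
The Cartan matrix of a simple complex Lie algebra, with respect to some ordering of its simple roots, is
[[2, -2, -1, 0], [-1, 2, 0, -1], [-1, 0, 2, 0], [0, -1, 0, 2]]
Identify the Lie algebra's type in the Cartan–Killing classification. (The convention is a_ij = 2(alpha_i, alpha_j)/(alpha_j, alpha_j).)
F_4

The matrix has rank 4 with 2's on the diagonal. Reading the off-diagonal entries as Dynkin edges (a single edge where a_ij = a_ji = -1; a double or triple edge where a_ij * a_ji = 2 or 3), the diagram is a chain of 4 nodes with a double edge between the middle two (F_4). One simple-root ordering that puts it in standard form is (alpha_3, alpha_1, alpha_2, alpha_4). So the algebra is type F_4.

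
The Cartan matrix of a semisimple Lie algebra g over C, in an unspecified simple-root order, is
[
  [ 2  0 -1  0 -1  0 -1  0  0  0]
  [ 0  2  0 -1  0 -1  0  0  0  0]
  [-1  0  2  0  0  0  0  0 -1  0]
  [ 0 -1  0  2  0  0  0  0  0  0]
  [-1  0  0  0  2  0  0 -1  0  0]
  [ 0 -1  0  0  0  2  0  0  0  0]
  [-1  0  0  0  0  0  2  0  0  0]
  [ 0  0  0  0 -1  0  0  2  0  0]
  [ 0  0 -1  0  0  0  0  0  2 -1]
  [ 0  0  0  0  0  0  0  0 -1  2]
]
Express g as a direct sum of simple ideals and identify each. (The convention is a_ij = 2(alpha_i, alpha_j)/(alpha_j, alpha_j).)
A_3 ⊕ E_7

The diagram associated to this matrix has two connected components: the simple roots {alpha_2, alpha_4, alpha_6} form a chain of 3 nodes with single edges (A_3), and {alpha_1, alpha_3, alpha_5, alpha_7, alpha_8, alpha_9, alpha_10} form a chain of 6 nodes with one extra node attached to the third node from one end (E_7). A semisimple Lie algebra decomposes uniquely as the direct sum of simple ideals, one per connected component of its Dynkin diagram, so g ≅ A_3 ⊕ E_7 (dimension 15 + 133 = 148).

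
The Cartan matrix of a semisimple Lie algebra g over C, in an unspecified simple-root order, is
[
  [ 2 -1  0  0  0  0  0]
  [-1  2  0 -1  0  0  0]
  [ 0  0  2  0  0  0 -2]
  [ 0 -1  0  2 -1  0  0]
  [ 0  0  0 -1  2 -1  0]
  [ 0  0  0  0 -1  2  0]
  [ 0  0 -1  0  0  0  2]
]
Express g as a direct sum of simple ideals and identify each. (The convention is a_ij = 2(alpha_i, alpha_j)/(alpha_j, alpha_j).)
The diagram associated to this matrix has two connected components: the simple roots {alpha_1, alpha_2, alpha_4, alpha_5, alpha_6} form a chain of 5 nodes with single edges (A_5), and {alpha_3, alpha_7} form a chain of 2 nodes with a double edge at one end; the terminal node there is the unique short simple root (B_2). A semisimple Lie algebra decomposes uniquely as the direct sum of simple ideals, one per connected component of its Dynkin diagram, so g ≅ A_5 ⊕ B_2 (dimension 35 + 10 = 45).

A5 ⊕ B2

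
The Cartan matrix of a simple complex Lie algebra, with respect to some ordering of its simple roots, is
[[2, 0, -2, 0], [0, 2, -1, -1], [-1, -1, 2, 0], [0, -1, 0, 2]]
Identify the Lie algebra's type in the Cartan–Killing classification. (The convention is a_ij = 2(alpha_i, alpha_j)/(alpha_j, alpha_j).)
The matrix has rank 4 with 2's on the diagonal. Reading the off-diagonal entries as Dynkin edges (a single edge where a_ij = a_ji = -1; a double or triple edge where a_ij * a_ji = 2 or 3), the diagram is a chain of 4 nodes with a double edge at one end; the terminal node there is the unique long simple root (C_4). One simple-root ordering that puts it in standard form is (alpha_4, alpha_2, alpha_3, alpha_1). So the algebra is type C_4, i.e. sp(8).

C4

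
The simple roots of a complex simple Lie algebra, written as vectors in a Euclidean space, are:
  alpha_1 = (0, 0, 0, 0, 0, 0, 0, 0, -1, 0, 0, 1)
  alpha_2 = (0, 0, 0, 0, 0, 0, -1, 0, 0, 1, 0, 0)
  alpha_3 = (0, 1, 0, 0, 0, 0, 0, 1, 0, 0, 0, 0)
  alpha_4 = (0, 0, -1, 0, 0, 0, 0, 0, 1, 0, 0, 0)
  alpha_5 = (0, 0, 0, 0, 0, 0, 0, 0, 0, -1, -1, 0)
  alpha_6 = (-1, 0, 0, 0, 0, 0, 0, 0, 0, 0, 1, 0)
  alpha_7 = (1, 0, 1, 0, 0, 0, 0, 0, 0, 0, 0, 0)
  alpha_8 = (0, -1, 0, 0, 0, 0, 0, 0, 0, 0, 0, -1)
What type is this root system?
Compute the Cartan integers a_ij = 2(alpha_i, alpha_j)/(alpha_j, alpha_j); the resulting 8x8 Cartan matrix is
[[2, 0, 0, -1, 0, 0, 0, -1], [0, 2, 0, 0, -1, 0, 0, 0], [0, 0, 2, 0, 0, 0, 0, -1], [-1, 0, 0, 2, 0, 0, -1, 0], [0, -1, 0, 0, 2, -1, 0, 0], [0, 0, 0, 0, -1, 2, -1, 0], [0, 0, 0, -1, 0, -1, 2, 0], [-1, 0, -1, 0, 0, 0, 0, 2]].
All simple roots have the same length, so the diagram is simply laced. The associated Dynkin diagram is a chain of 8 nodes with single edges (A_8), so the type is A_8 (the algebra sl(9)).

A_8 (sl(9))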